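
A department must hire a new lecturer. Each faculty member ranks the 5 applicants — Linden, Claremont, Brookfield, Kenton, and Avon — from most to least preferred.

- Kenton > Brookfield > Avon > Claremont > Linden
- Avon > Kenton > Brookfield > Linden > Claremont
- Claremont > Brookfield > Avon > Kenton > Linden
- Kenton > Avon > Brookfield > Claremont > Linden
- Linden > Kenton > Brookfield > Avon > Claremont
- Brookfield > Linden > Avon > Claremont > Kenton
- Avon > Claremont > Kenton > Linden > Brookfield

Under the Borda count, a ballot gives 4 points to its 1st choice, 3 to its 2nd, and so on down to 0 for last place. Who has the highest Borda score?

Borda scores:
  Linden: 0 + 1 + 0 + 0 + 4 + 3 + 1 = 9
  Claremont: 1 + 0 + 4 + 1 + 0 + 1 + 3 = 10
  Brookfield: 3 + 2 + 3 + 2 + 2 + 4 + 0 = 16
  Kenton: 4 + 3 + 1 + 4 + 3 + 0 + 2 = 17
  Avon: 2 + 4 + 2 + 3 + 1 + 2 + 4 = 18
Avon has the highest total.

Avon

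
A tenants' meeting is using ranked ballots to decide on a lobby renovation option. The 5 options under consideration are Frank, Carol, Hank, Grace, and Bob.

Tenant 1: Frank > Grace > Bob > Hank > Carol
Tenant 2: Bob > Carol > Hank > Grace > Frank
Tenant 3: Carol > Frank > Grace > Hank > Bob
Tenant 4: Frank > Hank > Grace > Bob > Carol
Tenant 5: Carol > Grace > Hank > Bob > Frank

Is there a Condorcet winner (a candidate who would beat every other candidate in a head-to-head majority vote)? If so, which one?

Head-to-head results (5 voters total):
Frank vs Carol: Carol wins 3–2.
Frank vs Hank: Frank wins 3–2.
Frank vs Grace: Frank wins 3–2.
Frank vs Bob: Frank wins 3–2.
Carol vs Hank: Carol wins 3–2.
Carol vs Grace: Carol wins 3–2.
Carol vs Bob: Bob wins 3–2.
Hank vs Grace: Grace wins 3–2.
Hank vs Bob: Hank wins 3–2.
Grace vs Bob: Grace wins 4–1.
No candidate beats all others: Frank beats Bob beats Carol beats Frank, a majority cycle.

None — there is no Condorcet winner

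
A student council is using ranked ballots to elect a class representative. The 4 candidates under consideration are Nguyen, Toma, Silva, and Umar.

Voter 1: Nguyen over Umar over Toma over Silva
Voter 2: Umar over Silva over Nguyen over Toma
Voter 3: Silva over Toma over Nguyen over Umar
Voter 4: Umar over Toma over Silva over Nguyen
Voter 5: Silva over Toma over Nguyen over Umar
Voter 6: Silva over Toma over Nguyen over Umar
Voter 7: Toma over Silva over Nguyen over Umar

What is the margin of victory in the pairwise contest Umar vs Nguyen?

3

Ballots ranking Umar above Nguyen: 2.
Ballots ranking Nguyen above Umar: 5.
Nguyen wins 5–2, a margin of 3.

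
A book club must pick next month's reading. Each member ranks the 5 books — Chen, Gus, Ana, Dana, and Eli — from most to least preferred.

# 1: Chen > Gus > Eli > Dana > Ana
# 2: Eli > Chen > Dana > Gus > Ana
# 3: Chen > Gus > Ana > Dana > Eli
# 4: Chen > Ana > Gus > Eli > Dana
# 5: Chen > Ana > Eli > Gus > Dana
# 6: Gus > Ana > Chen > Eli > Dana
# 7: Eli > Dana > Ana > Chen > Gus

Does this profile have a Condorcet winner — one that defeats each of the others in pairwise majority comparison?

Head-to-head results (7 voters total):
Chen vs Gus: Chen wins 6–1.
Chen vs Ana: Chen wins 5–2.
Chen vs Dana: Chen wins 6–1.
Chen vs Eli: Chen wins 5–2.
Gus vs Ana: Gus wins 4–3.
Gus vs Dana: Gus wins 5–2.
Gus vs Eli: Gus wins 4–3.
Ana vs Dana: Ana wins 4–3.
Ana vs Eli: Ana wins 4–3.
Dana vs Eli: Eli wins 6–1.
Chen beats each rival — Gus (6–1), Ana (5–2), Dana (6–1), Eli (5–2) — so Chen is the Condorcet winner.

Yes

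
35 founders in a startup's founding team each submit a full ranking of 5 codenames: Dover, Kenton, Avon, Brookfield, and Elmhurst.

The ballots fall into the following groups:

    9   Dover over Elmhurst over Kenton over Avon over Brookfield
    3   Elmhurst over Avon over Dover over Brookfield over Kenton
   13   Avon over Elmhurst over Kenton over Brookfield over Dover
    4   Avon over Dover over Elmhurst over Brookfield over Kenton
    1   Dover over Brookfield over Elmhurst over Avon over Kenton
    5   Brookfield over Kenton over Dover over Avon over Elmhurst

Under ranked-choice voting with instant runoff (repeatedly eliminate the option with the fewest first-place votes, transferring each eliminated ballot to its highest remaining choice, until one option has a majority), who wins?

Avon

Round 1: Avon 17, Dover 10, Brookfield 5, Elmhurst 3, Kenton 0. Kenton has the fewest and is eliminated.
Round 2: Avon 17, Dover 10, Brookfield 5, Elmhurst 3. Elmhurst has the fewest and is eliminated.
Round 3: Avon 20, Dover 10, Brookfield 5. Avon has a majority.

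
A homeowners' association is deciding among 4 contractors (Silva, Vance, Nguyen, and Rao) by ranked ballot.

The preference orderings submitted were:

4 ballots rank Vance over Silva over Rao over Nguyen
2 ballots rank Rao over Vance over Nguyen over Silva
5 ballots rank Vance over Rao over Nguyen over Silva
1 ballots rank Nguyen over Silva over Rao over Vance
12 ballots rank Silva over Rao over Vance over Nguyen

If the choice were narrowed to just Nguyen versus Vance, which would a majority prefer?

Ballots ranking Nguyen above Vance: 1.
Ballots ranking Vance above Nguyen: 4+2+5+12 = 23.
Vance wins the head-to-head, 23–1.

Vance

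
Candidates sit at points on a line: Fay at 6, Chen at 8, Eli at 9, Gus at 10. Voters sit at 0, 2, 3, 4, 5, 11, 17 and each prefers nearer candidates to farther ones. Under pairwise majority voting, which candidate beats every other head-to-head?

With single-peaked preferences on a line, the Condorcet winner is the candidate closest to the median voter.
The median voter (position 4) is closest to Fay at 6.
Check: Fay vs Gus — voters closer to Fay: 5 of 7.

Fay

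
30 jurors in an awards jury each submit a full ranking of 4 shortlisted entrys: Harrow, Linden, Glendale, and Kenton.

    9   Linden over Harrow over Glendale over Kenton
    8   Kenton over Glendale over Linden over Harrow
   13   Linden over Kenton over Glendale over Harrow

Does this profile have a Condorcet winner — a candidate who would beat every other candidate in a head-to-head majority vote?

Head-to-head results (30 voters total):
Harrow vs Linden: Linden wins 30–0.
Harrow vs Glendale: Glendale wins 21–9.
Harrow vs Kenton: Kenton wins 21–9.
Linden vs Glendale: Linden wins 22–8.
Linden vs Kenton: Linden wins 22–8.
Glendale vs Kenton: Kenton wins 21–9.
Linden beats each rival — Harrow (30–0), Glendale (22–8), Kenton (22–8) — so Linden is the Condorcet winner.

Yes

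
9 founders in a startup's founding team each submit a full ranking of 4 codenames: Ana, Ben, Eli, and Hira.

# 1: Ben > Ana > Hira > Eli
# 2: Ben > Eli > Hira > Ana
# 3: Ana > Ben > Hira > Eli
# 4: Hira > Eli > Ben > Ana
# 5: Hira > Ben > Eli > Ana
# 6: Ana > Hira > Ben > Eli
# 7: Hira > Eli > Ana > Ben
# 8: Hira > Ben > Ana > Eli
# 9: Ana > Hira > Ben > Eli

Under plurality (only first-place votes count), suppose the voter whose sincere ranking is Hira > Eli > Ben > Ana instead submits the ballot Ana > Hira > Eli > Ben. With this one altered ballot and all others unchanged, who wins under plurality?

Ana

First-place totals with the altered ballot: Ana 4, Ben 2, Eli 0, Hira 3.
The switch changes the winner from Hira to Ana.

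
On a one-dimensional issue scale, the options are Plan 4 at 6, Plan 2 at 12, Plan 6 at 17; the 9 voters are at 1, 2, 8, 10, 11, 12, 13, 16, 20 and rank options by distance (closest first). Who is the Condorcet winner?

With single-peaked preferences on a line, the Condorcet winner is the candidate closest to the median voter.
The median voter (position 11) is closest to Plan 2 at 12.
Check: Plan 2 vs Plan 6 — voters closer to Plan 2: 7 of 9.

Plan 2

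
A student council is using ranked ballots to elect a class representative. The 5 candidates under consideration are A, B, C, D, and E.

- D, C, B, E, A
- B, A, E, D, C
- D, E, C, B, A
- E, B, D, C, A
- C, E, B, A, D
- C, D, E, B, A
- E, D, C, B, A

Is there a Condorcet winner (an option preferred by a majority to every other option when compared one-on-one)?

Yes

Head-to-head results (7 voters total):
A vs B: B wins 7–0.
A vs C: C wins 6–1.
A vs D: D wins 5–2.
A vs E: E wins 6–1.
B vs C: C wins 5–2.
B vs D: D wins 4–3.
B vs E: E wins 5–2.
C vs D: D wins 5–2.
C vs E: E wins 4–3.
D vs E: E wins 4–3.
E beats each rival — A (6–1), B (5–2), C (4–3), D (4–3) — so E is the Condorcet winner.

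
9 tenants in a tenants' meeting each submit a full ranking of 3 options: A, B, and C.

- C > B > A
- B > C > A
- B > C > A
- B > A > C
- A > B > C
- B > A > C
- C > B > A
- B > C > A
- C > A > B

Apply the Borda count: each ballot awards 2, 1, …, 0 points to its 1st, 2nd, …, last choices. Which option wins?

Borda scores:
  A: 0 + 0 + 0 + 1 + 2 + 1 + 0 + 0 + 1 = 5
  B: 1 + 2 + 2 + 2 + 1 + 2 + 1 + 2 + 0 = 13
  C: 2 + 1 + 1 + 0 + 0 + 0 + 2 + 1 + 2 = 9
B has the highest total.

B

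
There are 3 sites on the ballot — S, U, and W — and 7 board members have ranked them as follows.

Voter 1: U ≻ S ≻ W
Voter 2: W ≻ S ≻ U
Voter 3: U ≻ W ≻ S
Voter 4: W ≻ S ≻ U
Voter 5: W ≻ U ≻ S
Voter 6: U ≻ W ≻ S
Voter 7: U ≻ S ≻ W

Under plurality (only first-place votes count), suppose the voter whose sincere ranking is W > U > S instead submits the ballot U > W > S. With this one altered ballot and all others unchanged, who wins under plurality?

First-place totals with the altered ballot: S 0, U 5, W 2.
The winner is unchanged: still U.

U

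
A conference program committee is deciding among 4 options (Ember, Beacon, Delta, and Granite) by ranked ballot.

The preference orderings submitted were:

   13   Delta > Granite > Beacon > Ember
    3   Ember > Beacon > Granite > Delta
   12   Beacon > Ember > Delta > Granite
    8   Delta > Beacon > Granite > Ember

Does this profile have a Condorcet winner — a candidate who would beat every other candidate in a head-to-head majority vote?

Head-to-head results (36 voters total):
Ember vs Beacon: Beacon wins 33–3.
Ember vs Delta: Delta wins 21–15.
Ember vs Granite: Granite wins 21–15.
Beacon vs Delta: Delta wins 21–15.
Beacon vs Granite: Beacon wins 23–13.
Delta vs Granite: Delta wins 33–3.
Delta beats each rival — Ember (21–15), Beacon (21–15), Granite (33–3) — so Delta is the Condorcet winner.

Yes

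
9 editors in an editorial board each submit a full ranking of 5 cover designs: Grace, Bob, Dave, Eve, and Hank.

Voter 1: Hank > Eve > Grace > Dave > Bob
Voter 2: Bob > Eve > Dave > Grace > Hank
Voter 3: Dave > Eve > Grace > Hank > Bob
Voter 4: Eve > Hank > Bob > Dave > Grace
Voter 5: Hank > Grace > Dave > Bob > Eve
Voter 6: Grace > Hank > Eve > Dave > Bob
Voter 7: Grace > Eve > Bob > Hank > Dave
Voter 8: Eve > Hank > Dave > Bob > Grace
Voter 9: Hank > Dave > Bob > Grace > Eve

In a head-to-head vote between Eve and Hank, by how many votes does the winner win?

Ballots ranking Eve above Hank: 5.
Ballots ranking Hank above Eve: 4.
Eve wins 5–4, a margin of 1.

1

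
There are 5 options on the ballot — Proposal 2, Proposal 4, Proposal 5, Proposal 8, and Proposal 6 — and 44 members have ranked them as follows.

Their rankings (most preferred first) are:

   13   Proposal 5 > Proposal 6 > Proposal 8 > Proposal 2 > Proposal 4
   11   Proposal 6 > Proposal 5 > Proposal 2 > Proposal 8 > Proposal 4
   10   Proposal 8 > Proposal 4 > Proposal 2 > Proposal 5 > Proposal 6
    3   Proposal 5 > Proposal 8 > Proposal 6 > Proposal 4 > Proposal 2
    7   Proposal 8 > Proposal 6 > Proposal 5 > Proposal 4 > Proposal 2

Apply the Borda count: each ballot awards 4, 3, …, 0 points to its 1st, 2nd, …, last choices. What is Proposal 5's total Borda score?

Borda scores:
  Proposal 2: 13·1 + 11·2 + 10·2 + 3·0 + 7·0 = 55
  Proposal 4: 13·0 + 11·0 + 10·3 + 3·1 + 7·1 = 40
  Proposal 5: 13·4 + 11·3 + 10·1 + 3·4 + 7·2 = 121
  Proposal 8: 13·2 + 11·1 + 10·4 + 3·3 + 7·4 = 114
  Proposal 6: 13·3 + 11·4 + 10·0 + 3·2 + 7·3 = 110

121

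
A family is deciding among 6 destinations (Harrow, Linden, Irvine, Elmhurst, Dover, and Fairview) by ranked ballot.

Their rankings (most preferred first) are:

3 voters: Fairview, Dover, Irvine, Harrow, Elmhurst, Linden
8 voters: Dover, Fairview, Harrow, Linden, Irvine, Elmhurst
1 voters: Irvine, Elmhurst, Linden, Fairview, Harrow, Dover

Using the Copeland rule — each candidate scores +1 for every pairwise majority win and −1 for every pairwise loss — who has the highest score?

Dover

Pairwise results:
  Harrow vs Linden: Harrow wins 11–1.
  Harrow vs Irvine: Harrow wins 8–4.
  Harrow vs Elmhurst: Harrow wins 11–1.
  Harrow vs Dover: Dover wins 11–1.
  Harrow vs Fairview: Fairview wins 12–0.
  Linden vs Irvine: Linden wins 8–4.
  Linden vs Elmhurst: Linden wins 8–4.
  Linden vs Dover: Dover wins 11–1.
  Linden vs Fairview: Fairview wins 11–1.
  Irvine vs Elmhurst: Irvine wins 12–0.
  Irvine vs Dover: Dover wins 11–1.
  Irvine vs Fairview: Fairview wins 11–1.
  Elmhurst vs Dover: Dover wins 11–1.
  Elmhurst vs Fairview: Fairview wins 11–1.
  Dover vs Fairview: Dover wins 8–4.
Copeland scores (wins − losses):
  Harrow: 3 − 2 = 1
  Linden: 2 − 3 = -1
  Irvine: 1 − 4 = -3
  Elmhurst: 0 − 5 = -5
  Dover: 5 − 0 = 5
  Fairview: 4 − 1 = 3
Dover has the best Copeland score.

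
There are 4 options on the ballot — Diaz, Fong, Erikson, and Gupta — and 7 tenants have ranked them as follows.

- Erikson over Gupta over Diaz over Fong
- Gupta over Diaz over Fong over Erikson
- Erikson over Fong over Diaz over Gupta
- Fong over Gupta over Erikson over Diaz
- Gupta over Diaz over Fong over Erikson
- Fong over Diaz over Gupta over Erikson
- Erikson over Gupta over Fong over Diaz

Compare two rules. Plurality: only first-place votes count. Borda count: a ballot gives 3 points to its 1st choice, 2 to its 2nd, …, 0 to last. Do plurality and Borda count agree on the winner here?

No

Plurality first-place counts: Diaz 0, Fong 2, Erikson 3, Gupta 2 → Erikson.
Borda totals: Diaz 8, Fong 11, Erikson 10, Gupta 13 → Gupta.
The two rules disagree: plurality picks Erikson, Borda picks Gupta.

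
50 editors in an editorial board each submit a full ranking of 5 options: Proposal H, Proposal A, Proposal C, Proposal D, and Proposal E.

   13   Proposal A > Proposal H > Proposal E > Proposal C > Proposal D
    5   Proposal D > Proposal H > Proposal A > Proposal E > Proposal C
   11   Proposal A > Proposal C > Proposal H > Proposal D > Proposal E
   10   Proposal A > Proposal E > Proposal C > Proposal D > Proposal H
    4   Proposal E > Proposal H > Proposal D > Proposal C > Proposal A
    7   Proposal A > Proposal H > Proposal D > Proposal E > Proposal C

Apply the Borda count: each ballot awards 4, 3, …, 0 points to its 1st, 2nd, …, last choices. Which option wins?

Borda scores:
  Proposal H: 13·3 + 5·3 + 11·2 + 10·0 + 4·3 + 7·3 = 109
  Proposal A: 13·4 + 5·2 + 11·4 + 10·4 + 4·0 + 7·4 = 174
  Proposal C: 13·1 + 5·0 + 11·3 + 10·2 + 4·1 + 7·0 = 70
  Proposal D: 13·0 + 5·4 + 11·1 + 10·1 + 4·2 + 7·2 = 63
  Proposal E: 13·2 + 5·1 + 11·0 + 10·3 + 4·4 + 7·1 = 84
Proposal A has the highest total.

Proposal A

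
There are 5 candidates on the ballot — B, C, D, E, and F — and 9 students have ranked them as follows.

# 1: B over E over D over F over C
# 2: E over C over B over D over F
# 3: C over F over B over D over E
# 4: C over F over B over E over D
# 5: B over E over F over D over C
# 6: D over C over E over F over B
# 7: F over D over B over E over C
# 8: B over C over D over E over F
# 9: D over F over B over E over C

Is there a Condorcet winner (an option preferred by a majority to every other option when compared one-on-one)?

Head-to-head results (9 voters total):
B vs C: B wins 5–4.
B vs D: B wins 6–3.
B vs E: B wins 7–2.
B vs F: F wins 5–4.
C vs D: D wins 5–4.
C vs E: E wins 5–4.
C vs F: C wins 5–4.
D vs E: D wins 5–4.
D vs F: D wins 5–4.
E vs F: E wins 5–4.
No candidate beats all others: B beats C beats F beats B, a majority cycle.

No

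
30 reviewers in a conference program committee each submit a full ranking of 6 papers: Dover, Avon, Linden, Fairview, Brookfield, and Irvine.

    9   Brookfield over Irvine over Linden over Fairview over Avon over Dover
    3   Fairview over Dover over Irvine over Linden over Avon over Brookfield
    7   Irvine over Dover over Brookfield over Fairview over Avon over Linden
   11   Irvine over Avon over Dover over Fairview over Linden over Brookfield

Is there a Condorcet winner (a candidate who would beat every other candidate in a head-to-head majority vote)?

Head-to-head results (30 voters total):
Dover vs Avon: Avon wins 20–10.
Dover vs Linden: Dover wins 21–9.
Dover vs Fairview: Dover wins 18–12.
Dover vs Brookfield: Dover wins 21–9.
Dover vs Irvine: Irvine wins 27–3.
Avon vs Linden: Avon wins 18–12.
Avon vs Fairview: Fairview wins 19–11.
Avon vs Brookfield: Brookfield wins 16–14.
Avon vs Irvine: Irvine wins 30–0.
Linden vs Fairview: Fairview wins 21–9.
Linden vs Brookfield: Brookfield wins 16–14.
Linden vs Irvine: Irvine wins 30–0.
Fairview vs Brookfield: Brookfield wins 16–14.
Fairview vs Irvine: Irvine wins 27–3.
Brookfield vs Irvine: Irvine wins 21–9.
Irvine beats each rival — Dover (27–3), Avon (30–0), Linden (30–0), Fairview (27–3), Brookfield (21–9) — so Irvine is the Condorcet winner.

Yes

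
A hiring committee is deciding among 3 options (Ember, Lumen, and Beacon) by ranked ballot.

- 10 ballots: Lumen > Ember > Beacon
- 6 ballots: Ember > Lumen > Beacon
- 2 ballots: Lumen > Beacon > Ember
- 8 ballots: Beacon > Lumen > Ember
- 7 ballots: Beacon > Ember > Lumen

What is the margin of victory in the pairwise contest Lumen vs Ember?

7

Ballots ranking Lumen above Ember: 10+2+8 = 20.
Ballots ranking Ember above Lumen: 6+7 = 13.
Lumen wins 20–13, a margin of 7.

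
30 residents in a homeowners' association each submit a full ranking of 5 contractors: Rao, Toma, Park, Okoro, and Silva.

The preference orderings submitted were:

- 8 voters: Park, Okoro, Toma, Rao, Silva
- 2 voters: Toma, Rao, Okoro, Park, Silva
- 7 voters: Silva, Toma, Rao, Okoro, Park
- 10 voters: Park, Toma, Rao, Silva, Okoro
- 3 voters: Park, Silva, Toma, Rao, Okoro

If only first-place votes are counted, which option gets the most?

Park

First-place vote totals:
  Rao: 0
  Toma: 2
  Park: 21
  Okoro: 0
  Silva: 7
Park has the most first-place votes.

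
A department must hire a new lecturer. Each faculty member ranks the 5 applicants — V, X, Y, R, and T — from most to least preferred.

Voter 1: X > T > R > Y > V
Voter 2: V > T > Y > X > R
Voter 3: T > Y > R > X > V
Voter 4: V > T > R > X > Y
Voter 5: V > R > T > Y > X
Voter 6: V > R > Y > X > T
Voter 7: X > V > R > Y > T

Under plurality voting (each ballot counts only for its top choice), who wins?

V

First-place vote totals:
  V: 4
  X: 2
  Y: 0
  R: 0
  T: 1
V has the most first-place votes.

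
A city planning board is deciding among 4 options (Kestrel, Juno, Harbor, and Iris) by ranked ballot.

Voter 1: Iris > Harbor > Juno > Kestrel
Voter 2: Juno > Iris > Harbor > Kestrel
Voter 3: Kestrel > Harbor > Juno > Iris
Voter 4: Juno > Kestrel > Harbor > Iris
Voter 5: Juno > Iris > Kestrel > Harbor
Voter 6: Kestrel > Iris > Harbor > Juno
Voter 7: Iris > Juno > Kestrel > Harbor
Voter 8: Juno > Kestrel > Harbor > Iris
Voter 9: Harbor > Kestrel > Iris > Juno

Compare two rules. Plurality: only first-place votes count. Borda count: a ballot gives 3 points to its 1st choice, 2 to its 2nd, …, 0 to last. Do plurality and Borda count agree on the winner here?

Yes

Plurality first-place counts: Kestrel 2, Juno 4, Harbor 1, Iris 2 → Juno.
Borda totals: Kestrel 14, Juno 16, Harbor 11, Iris 13 → Juno.
The two rules agree on Juno.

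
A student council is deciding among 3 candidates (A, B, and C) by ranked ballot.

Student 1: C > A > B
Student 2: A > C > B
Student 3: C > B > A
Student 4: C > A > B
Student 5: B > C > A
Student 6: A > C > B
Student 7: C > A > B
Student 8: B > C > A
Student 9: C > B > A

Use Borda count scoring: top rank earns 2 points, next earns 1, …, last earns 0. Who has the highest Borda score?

C

Borda scores:
  A: 1 + 2 + 0 + 1 + 0 + 2 + 1 + 0 + 0 = 7
  B: 0 + 0 + 1 + 0 + 2 + 0 + 0 + 2 + 1 = 6
  C: 2 + 1 + 2 + 2 + 1 + 1 + 2 + 1 + 2 = 14
C has the highest total.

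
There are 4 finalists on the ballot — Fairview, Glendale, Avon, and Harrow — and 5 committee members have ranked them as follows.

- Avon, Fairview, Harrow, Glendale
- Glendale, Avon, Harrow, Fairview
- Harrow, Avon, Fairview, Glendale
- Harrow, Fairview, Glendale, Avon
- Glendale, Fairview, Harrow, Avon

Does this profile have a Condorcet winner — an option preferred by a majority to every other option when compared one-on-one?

Head-to-head results (5 voters total):
Fairview vs Glendale: Fairview wins 3–2.
Fairview vs Avon: Avon wins 3–2.
Fairview vs Harrow: Harrow wins 3–2.
Glendale vs Avon: Glendale wins 3–2.
Glendale vs Harrow: Harrow wins 3–2.
Avon vs Harrow: Harrow wins 3–2.
Harrow beats each rival — Fairview (3–2), Glendale (3–2), Avon (3–2) — so Harrow is the Condorcet winner.

Yes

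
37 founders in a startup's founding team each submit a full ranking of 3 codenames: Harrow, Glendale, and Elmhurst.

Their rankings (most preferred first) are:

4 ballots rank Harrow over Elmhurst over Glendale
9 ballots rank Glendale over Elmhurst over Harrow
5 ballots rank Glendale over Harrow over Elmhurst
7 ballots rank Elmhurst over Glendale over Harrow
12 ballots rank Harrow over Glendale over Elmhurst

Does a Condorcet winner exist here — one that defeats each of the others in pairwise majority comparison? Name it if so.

Glendale

Head-to-head results (37 voters total):
Harrow vs Glendale: Glendale wins 21–16.
Harrow vs Elmhurst: Harrow wins 21–16.
Glendale vs Elmhurst: Glendale wins 26–11.
Glendale beats each rival — Harrow (21–16), Elmhurst (26–11) — so Glendale is the Condorcet winner.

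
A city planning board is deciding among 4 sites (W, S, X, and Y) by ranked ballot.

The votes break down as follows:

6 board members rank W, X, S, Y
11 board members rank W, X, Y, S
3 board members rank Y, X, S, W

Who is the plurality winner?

W

First-place vote totals:
  W: 17
  S: 0
  X: 0
  Y: 3
W has the most first-place votes.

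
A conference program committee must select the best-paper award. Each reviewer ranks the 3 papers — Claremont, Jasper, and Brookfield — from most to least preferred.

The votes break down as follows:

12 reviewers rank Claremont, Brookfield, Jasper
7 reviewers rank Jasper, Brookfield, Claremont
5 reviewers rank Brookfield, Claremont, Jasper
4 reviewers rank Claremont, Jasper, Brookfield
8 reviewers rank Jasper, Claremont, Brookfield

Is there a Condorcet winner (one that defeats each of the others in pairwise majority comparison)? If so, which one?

Head-to-head results (36 voters total):
Claremont vs Jasper: Claremont wins 21–15.
Claremont vs Brookfield: Claremont wins 24–12.
Jasper vs Brookfield: Jasper wins 19–17.
Claremont beats each rival — Jasper (21–15), Brookfield (24–12) — so Claremont is the Condorcet winner.

Claremont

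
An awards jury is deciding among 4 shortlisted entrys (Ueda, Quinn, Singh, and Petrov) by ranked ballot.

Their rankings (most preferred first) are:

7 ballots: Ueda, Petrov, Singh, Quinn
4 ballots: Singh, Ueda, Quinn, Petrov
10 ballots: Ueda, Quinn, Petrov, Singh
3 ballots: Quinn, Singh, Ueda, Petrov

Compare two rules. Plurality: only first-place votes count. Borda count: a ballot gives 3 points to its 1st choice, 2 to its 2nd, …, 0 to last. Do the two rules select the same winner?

Yes

Plurality first-place counts: Ueda 17, Quinn 3, Singh 4, Petrov 0 → Ueda.
Borda totals: Ueda 62, Quinn 33, Singh 25, Petrov 24 → Ueda.
The two rules agree on Ueda.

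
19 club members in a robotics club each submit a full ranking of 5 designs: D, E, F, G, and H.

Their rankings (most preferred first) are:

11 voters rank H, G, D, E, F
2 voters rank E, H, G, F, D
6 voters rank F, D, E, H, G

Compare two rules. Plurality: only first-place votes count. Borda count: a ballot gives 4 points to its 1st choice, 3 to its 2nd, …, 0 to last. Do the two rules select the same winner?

Yes

Plurality first-place counts: D 0, E 2, F 6, G 0, H 11 → H.
Borda totals: D 40, E 31, F 26, G 37, H 56 → H.
The two rules agree on H.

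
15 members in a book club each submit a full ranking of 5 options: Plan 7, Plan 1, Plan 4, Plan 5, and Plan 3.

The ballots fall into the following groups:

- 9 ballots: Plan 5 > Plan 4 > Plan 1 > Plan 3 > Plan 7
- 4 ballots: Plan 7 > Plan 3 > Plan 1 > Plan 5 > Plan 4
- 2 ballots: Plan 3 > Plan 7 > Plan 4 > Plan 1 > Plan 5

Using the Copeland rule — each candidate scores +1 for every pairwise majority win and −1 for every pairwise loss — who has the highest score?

Pairwise results:
  Plan 7 vs Plan 1: Plan 1 wins 9–6.
  Plan 7 vs Plan 4: Plan 4 wins 9–6.
  Plan 7 vs Plan 5: Plan 5 wins 9–6.
  Plan 7 vs Plan 3: Plan 3 wins 11–4.
  Plan 1 vs Plan 4: Plan 4 wins 11–4.
  Plan 1 vs Plan 5: Plan 5 wins 9–6.
  Plan 1 vs Plan 3: Plan 1 wins 9–6.
  Plan 4 vs Plan 5: Plan 5 wins 13–2.
  Plan 4 vs Plan 3: Plan 4 wins 9–6.
  Plan 5 vs Plan 3: Plan 5 wins 9–6.
Copeland scores (wins − losses):
  Plan 7: 0 − 4 = -4
  Plan 1: 2 − 2 = 0
  Plan 4: 3 − 1 = 2
  Plan 5: 4 − 0 = 4
  Plan 3: 1 − 3 = -2
Plan 5 has the best Copeland score.

Plan 5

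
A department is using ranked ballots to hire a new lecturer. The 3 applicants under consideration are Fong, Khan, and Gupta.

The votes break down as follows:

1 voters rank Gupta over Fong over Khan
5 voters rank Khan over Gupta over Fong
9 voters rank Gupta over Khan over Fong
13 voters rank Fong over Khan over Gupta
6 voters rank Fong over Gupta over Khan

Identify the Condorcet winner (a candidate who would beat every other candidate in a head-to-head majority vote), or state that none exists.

Fong

Head-to-head results (34 voters total):
Fong vs Khan: Fong wins 20–14.
Fong vs Gupta: Fong wins 19–15.
Khan vs Gupta: Khan wins 18–16.
Fong beats each rival — Khan (20–14), Gupta (19–15) — so Fong is the Condorcet winner.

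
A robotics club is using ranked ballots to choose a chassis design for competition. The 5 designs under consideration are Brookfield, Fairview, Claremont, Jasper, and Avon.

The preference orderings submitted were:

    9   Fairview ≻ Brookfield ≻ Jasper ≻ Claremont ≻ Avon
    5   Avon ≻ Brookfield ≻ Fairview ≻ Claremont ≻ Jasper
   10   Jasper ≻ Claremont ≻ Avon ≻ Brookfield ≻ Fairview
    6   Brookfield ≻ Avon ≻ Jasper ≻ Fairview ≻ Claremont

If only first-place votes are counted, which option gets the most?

First-place vote totals:
  Brookfield: 6
  Fairview: 9
  Claremont: 0
  Jasper: 10
  Avon: 5
Jasper has the most first-place votes.

Jasper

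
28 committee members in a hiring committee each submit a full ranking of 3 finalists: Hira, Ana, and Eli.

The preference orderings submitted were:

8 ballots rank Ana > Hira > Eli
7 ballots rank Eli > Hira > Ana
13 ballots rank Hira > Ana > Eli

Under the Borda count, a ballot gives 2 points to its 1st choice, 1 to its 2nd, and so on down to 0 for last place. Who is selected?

Hira

Borda scores:
  Hira: 8·1 + 7·1 + 13·2 = 41
  Ana: 8·2 + 7·0 + 13·1 = 29
  Eli: 8·0 + 7·2 + 13·0 = 14
Hira has the highest total.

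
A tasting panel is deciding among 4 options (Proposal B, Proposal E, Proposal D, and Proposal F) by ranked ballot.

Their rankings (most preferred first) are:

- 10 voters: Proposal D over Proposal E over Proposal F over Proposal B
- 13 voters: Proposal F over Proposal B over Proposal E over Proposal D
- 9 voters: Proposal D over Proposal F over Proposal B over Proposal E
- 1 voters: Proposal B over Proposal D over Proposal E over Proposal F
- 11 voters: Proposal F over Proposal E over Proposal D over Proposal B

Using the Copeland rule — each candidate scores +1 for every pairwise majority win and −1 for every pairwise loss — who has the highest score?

Pairwise results:
  Proposal B vs Proposal E: Proposal B wins 23–21.
  Proposal B vs Proposal D: Proposal D wins 30–14.
  Proposal B vs Proposal F: Proposal F wins 43–1.
  Proposal E vs Proposal D: Proposal E wins 24–20.
  Proposal E vs Proposal F: Proposal F wins 33–11.
  Proposal D vs Proposal F: Proposal F wins 24–20.
Copeland scores (wins − losses):
  Proposal B: 1 − 2 = -1
  Proposal E: 1 − 2 = -1
  Proposal D: 1 − 2 = -1
  Proposal F: 3 − 0 = 3
Proposal F has the best Copeland score.

Proposal F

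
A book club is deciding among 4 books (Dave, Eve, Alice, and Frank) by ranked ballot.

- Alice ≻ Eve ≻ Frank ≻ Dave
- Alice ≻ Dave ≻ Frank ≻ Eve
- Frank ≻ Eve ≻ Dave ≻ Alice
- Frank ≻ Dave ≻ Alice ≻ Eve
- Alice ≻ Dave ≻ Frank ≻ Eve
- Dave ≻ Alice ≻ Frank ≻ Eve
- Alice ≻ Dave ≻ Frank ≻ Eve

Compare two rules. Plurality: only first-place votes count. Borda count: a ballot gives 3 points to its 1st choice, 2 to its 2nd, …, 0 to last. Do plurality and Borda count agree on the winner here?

Yes

Plurality first-place counts: Dave 1, Eve 0, Alice 4, Frank 2 → Alice.
Borda totals: Dave 12, Eve 4, Alice 15, Frank 11 → Alice.
The two rules agree on Alice.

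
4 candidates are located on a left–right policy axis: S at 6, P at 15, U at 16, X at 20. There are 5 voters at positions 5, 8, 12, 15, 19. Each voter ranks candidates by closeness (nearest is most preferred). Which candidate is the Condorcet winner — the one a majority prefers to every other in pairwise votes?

With single-peaked preferences on a line, the Condorcet winner is the candidate closest to the median voter.
The median voter (position 12) is closest to P at 15.
Check: P vs U — voters closer to P: 4 of 5.

P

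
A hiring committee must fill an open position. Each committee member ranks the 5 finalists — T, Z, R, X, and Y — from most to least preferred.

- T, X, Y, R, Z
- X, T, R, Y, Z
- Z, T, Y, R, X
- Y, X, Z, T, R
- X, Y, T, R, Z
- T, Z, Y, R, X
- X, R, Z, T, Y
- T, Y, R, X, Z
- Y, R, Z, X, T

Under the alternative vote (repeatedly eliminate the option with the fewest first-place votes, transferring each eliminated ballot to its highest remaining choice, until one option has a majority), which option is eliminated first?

R

Round 1: T 3, X 3, Y 2, Z 1, R 0. R has the fewest and is eliminated.
Round 2: T 3, X 3, Y 2, Z 1. Z has the fewest and is eliminated.
Round 3: T 4, X 3, Y 2. Y has the fewest and is eliminated.
Round 4: X 5, T 4. X has a majority.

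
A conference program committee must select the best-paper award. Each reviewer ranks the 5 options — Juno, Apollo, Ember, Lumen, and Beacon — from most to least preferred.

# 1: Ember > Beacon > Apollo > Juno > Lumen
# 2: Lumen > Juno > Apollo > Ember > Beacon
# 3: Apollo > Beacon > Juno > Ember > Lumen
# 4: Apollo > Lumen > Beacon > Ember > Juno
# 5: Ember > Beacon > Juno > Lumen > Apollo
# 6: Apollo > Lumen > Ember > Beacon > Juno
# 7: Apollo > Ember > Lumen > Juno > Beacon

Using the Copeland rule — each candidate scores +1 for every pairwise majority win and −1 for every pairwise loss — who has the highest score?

Pairwise results:
  Juno vs Apollo: Apollo wins 5–2.
  Juno vs Ember: Ember wins 5–2.
  Juno vs Lumen: Lumen wins 4–3.
  Juno vs Beacon: Beacon wins 5–2.
  Apollo vs Ember: Apollo wins 5–2.
  Apollo vs Lumen: Apollo wins 5–2.
  Apollo vs Beacon: Apollo wins 5–2.
  Ember vs Lumen: Ember wins 4–3.
  Ember vs Beacon: Ember wins 5–2.
  Lumen vs Beacon: Lumen wins 4–3.
Copeland scores (wins − losses):
  Juno: 0 − 4 = -4
  Apollo: 4 − 0 = 4
  Ember: 3 − 1 = 2
  Lumen: 2 − 2 = 0
  Beacon: 1 − 3 = -2
Apollo has the best Copeland score.

Apollo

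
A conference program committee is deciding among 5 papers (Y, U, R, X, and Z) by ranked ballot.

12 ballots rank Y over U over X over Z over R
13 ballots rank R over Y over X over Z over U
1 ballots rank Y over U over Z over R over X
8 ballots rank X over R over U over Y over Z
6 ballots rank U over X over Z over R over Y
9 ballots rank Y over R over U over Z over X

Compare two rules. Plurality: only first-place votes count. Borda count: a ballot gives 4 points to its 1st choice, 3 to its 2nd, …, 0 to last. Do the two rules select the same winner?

Yes

Plurality first-place counts: Y 22, U 6, R 13, X 8, Z 0 → Y.
Borda totals: Y 135, U 97, R 110, X 100, Z 48 → Y.
The two rules agree on Y.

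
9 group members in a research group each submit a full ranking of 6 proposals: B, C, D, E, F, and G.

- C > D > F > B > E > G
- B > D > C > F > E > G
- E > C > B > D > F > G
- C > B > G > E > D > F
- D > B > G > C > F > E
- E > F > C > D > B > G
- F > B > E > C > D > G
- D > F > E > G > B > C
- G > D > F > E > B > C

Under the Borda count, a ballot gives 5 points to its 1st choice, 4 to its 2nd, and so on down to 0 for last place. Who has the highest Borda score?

Borda scores:
  B: 2 + 5 + 3 + 4 + 4 + 1 + 4 + 1 + 1 = 25
  C: 5 + 3 + 4 + 5 + 2 + 3 + 2 + 0 + 0 = 24
  D: 4 + 4 + 2 + 1 + 5 + 2 + 1 + 5 + 4 = 28
  E: 1 + 1 + 5 + 2 + 0 + 5 + 3 + 3 + 2 = 22
  F: 3 + 2 + 1 + 0 + 1 + 4 + 5 + 4 + 3 = 23
  G: 0 + 0 + 0 + 3 + 3 + 0 + 0 + 2 + 5 = 13
D has the highest total.

D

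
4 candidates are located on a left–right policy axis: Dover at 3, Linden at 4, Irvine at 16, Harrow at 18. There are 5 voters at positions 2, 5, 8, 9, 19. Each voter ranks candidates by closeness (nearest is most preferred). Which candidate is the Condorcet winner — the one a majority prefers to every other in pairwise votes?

With single-peaked preferences on a line, the Condorcet winner is the candidate closest to the median voter.
The median voter (position 8) is closest to Linden at 4.
Check: Linden vs Harrow — voters closer to Linden: 4 of 5.

Linden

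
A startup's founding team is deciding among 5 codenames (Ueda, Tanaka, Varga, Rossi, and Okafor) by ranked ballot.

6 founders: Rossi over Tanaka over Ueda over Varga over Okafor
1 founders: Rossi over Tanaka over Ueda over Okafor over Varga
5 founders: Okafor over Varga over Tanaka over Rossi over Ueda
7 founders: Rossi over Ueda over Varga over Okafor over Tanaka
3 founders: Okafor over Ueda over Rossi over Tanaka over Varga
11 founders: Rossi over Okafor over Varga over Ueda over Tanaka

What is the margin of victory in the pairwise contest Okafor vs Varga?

Ballots ranking Okafor above Varga: 1+5+3+11 = 20.
Ballots ranking Varga above Okafor: 6+7 = 13.
Okafor wins 20–13, a margin of 7.

7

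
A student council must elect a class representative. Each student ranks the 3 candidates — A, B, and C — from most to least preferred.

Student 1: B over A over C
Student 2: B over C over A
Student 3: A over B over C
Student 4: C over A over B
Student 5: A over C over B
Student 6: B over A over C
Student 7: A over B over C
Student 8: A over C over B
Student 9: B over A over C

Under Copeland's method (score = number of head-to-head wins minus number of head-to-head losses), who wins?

A

Pairwise results:
  A vs B: A wins 5–4.
  A vs C: A wins 7–2.
  B vs C: B wins 6–3.
Copeland scores (wins − losses):
  A: 2 − 0 = 2
  B: 1 − 1 = 0
  C: 0 − 2 = -2
A has the best Copeland score.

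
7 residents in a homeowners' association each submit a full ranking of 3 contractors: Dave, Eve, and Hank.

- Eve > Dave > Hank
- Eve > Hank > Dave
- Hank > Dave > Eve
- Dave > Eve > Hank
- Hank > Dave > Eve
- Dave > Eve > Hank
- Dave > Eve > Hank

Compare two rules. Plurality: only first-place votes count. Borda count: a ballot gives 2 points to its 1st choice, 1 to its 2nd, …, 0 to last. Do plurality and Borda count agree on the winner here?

Plurality first-place counts: Dave 3, Eve 2, Hank 2 → Dave.
Borda totals: Dave 9, Eve 7, Hank 5 → Dave.
The two rules agree on Dave.

Yes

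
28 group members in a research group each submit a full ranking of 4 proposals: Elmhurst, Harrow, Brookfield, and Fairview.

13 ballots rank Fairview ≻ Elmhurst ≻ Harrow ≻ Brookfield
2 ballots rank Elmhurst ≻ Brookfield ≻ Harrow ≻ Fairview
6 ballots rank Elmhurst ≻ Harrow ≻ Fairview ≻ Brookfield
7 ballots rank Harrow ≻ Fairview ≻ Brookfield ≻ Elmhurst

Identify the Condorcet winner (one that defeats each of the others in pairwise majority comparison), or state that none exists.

No Condorcet winner

Head-to-head results (28 voters total):
Elmhurst vs Harrow: Elmhurst wins 21–7.
Elmhurst vs Brookfield: Elmhurst wins 21–7.
Elmhurst vs Fairview: Fairview wins 20–8.
Harrow vs Brookfield: Harrow wins 26–2.
Harrow vs Fairview: Harrow wins 15–13.
Brookfield vs Fairview: Fairview wins 26–2.
No candidate beats all others: Elmhurst beats Harrow beats Fairview beats Elmhurst, a majority cycle.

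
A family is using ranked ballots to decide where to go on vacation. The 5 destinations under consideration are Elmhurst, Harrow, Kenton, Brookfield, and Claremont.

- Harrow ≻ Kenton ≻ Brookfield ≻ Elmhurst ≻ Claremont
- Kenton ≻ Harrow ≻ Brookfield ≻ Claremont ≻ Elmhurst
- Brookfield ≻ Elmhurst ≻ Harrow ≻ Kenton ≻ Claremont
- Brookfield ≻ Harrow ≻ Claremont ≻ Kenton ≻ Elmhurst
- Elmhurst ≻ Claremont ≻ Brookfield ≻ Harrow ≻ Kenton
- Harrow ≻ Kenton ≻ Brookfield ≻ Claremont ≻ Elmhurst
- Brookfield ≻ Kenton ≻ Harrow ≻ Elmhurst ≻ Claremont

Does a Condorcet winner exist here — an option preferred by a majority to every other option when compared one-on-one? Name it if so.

Head-to-head results (7 voters total):
Elmhurst vs Harrow: Harrow wins 5–2.
Elmhurst vs Kenton: Kenton wins 5–2.
Elmhurst vs Brookfield: Brookfield wins 6–1.
Elmhurst vs Claremont: Elmhurst wins 4–3.
Harrow vs Kenton: Harrow wins 5–2.
Harrow vs Brookfield: Brookfield wins 4–3.
Harrow vs Claremont: Harrow wins 6–1.
Kenton vs Brookfield: Brookfield wins 4–3.
Kenton vs Claremont: Kenton wins 5–2.
Brookfield vs Claremont: Brookfield wins 6–1.
Brookfield beats each rival — Elmhurst (6–1), Harrow (4–3), Kenton (4–3), Claremont (6–1) — so Brookfield is the Condorcet winner.

Brookfield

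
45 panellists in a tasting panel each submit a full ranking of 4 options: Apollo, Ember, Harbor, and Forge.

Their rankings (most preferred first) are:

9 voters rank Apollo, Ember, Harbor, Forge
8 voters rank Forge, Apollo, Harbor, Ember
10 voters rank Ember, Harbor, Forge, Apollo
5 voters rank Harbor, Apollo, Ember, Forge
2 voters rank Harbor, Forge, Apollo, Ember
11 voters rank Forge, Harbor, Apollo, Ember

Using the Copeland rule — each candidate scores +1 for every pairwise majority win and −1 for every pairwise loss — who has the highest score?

Harbor

Pairwise results:
  Apollo vs Ember: Apollo wins 35–10.
  Apollo vs Harbor: Harbor wins 28–17.
  Apollo vs Forge: Forge wins 31–14.
  Ember vs Harbor: Harbor wins 26–19.
  Ember vs Forge: Ember wins 24–21.
  Harbor vs Forge: Harbor wins 26–19.
Copeland scores (wins − losses):
  Apollo: 1 − 2 = -1
  Ember: 1 − 2 = -1
  Harbor: 3 − 0 = 3
  Forge: 1 − 2 = -1
Harbor has the best Copeland score.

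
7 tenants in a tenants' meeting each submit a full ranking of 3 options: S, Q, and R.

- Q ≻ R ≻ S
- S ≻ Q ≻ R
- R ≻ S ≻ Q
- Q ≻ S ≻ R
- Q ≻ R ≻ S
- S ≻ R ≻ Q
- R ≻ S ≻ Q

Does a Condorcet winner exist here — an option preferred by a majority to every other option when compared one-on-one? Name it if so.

Head-to-head results (7 voters total):
S vs Q: S wins 4–3.
S vs R: R wins 4–3.
Q vs R: Q wins 4–3.
No candidate beats all others: S beats Q beats R beats S, a majority cycle.

There is no Condorcet winner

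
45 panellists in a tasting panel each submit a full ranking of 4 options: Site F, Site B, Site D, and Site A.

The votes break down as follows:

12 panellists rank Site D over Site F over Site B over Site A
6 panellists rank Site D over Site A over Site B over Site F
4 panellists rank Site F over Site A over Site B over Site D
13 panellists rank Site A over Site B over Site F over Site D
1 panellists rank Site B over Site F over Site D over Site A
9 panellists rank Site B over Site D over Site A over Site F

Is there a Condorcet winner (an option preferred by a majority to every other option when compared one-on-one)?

No

Head-to-head results (45 voters total):
Site F vs Site B: Site B wins 29–16.
Site F vs Site D: Site D wins 27–18.
Site F vs Site A: Site A wins 28–17.
Site B vs Site D: Site B wins 27–18.
Site B vs Site A: Site A wins 23–22.
Site D vs Site A: Site D wins 28–17.
No candidate beats all others: Site B beats Site D beats Site A beats Site B, a majority cycle.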